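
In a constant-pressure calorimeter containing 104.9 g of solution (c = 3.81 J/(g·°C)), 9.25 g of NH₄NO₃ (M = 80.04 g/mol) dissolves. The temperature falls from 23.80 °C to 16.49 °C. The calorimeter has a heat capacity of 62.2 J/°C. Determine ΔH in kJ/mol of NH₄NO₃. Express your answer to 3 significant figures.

ΔH = 29.2 kJ/mol

|ΔT| = |16.49 − 23.80| = 7.31 °C
|q_surr| = (104.9 × 3.81 + 62.2) × 7.31 = 461.869 × 7.31 = 3376 J
n(NH₄NO₃) = 9.25 / 80.04 = 0.1156 mol
Temperature fell, so q_rxn = +|q_surr| = 3.376 kJ
ΔH = q_rxn / n = 29.20 kJ/mol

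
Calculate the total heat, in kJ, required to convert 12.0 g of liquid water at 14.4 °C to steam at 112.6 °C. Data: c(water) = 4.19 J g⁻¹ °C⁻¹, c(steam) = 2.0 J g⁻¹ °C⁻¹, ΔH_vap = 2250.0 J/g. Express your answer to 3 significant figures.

q1 (heat water 14.4→100.0 °C): 12.0 × 4.19 × 85.6 = 4304 J
q2 (vaporize at 100 °C): 12.0 × 2250.0 = 27000 J
q3 (heat steam 100.0→112.6 °C): 12.0 × 2.0 × 12.6 = 302 J
Total: 4304 + 27000 + 302 = 31606 J = 31.6 kJ

q = 31.6 kJ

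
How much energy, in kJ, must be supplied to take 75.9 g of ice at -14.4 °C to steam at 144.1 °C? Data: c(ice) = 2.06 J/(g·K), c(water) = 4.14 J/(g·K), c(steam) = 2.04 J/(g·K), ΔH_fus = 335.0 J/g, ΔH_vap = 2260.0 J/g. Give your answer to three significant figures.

q = 237 kJ

q1 (heat ice -14.4→0.0 °C): 75.9 × 2.06 × 14.4 = 2251 J
q2 (melt at 0 °C): 75.9 × 335.0 = 25427 J
q3 (heat water 0.0→100.0 °C): 75.9 × 4.14 × 100.0 = 31423 J
q4 (vaporize at 100 °C): 75.9 × 2260.0 = 171534 J
q5 (heat steam 100.0→144.1 °C): 75.9 × 2.04 × 44.1 = 6828 J
Total: 2251 + 25427 + 31423 + 171534 + 6828 = 237463 J = 237 kJ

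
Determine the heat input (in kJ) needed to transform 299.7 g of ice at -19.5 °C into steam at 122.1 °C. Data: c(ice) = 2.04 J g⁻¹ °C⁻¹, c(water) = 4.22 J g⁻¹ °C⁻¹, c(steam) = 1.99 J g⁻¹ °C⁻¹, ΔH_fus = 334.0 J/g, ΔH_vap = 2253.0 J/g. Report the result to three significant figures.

q = 927 kJ

q1 (heat ice -19.5→0.0 °C): 299.7 × 2.04 × 19.5 = 11922 J
q2 (melt at 0 °C): 299.7 × 334.0 = 100100 J
q3 (heat water 0.0→100.0 °C): 299.7 × 4.22 × 100.0 = 126473 J
q4 (vaporize at 100 °C): 299.7 × 2253.0 = 675224 J
q5 (heat steam 100.0→122.1 °C): 299.7 × 1.99 × 22.1 = 13181 J
Total: 11922 + 100100 + 126473 + 675224 + 13181 = 926900 J = 927 kJ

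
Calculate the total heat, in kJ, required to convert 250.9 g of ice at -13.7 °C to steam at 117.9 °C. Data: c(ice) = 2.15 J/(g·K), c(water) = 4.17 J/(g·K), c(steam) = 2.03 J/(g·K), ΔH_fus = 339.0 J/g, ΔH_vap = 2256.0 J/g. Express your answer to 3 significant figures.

q1 (heat ice -13.7→0.0 °C): 250.9 × 2.15 × 13.7 = 7390 J
q2 (melt at 0 °C): 250.9 × 339.0 = 85055 J
q3 (heat water 0.0→100.0 °C): 250.9 × 4.17 × 100.0 = 104625 J
q4 (vaporize at 100 °C): 250.9 × 2256.0 = 566030 J
q5 (heat steam 100.0→117.9 °C): 250.9 × 2.03 × 17.9 = 9117 J
Total: 7390 + 85055 + 104625 + 566030 + 9117 = 772217 J = 772 kJ

q = 772 kJ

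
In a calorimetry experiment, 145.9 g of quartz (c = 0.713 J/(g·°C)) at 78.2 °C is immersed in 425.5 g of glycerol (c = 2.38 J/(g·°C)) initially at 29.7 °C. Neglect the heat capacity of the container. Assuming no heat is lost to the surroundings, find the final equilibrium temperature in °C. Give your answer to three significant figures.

Heat lost by quartz = heat gained by glycerol.
(145.9)(0.713)(78.2 − T) = (425.5)(2.38)(T − 29.7)
104.0267 (78.2 − T) = 1012.69 (T − 29.7)
8134.9 − 104.0267 T = 1012.69 T − 30077
38211.9 = 1116.7167 T
T = 34.22 °C

T_f = 34.2 °C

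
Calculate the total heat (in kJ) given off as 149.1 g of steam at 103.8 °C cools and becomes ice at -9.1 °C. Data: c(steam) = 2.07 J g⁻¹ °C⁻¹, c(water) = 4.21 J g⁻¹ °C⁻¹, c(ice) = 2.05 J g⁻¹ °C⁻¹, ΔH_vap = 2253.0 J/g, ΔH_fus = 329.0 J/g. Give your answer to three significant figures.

q = 452 kJ

q1 (cool steam 103.8→100 °C): 149.1 × 2.07 × 3.8 = 1173 J
q2 (condense at 100 °C): 149.1 × 2253.0 = 335922 J
q3 (cool water 100→0 °C): 149.1 × 4.21 × 100.0 = 62771 J
q4 (freeze at 0 °C): 149.1 × 329.0 = 49054 J
q5 (cool ice 0→-9.1 °C): 149.1 × 2.05 × 9.1 = 2781 J
Total: 1173 + 335922 + 62771 + 49054 + 2781 = 451701 J = 452 kJ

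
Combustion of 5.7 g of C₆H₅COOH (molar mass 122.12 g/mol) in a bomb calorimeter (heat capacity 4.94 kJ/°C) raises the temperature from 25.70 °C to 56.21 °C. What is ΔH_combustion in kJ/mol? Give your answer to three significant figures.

ΔH = -3230 kJ/mol

ΔT = 56.21 − 25.70 = 30.51 °C
q_cal = C_cal × ΔT = 4.94 × 30.51 = 150.7194 kJ
n = 5.7 / 122.12 = 0.04668 mol
q_rxn = −q_cal = -150.7194 kJ
ΔH = -150.7194 / 0.04668 = -3229 kJ/mol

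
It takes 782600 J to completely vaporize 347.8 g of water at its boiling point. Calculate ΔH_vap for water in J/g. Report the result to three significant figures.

ΔH_vap = 2250 J/g

ΔH_vap = q / m = 782600 / 347.8 = 2250 J/g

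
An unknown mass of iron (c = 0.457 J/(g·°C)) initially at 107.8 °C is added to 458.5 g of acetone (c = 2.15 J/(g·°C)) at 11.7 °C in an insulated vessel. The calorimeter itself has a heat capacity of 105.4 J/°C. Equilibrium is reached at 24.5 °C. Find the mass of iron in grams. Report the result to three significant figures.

m = 367 g

q_gained = (458.5 × 2.15 + 105.4) × (24.5 − 11.7) = 13970 J
q_lost = m × 0.457 × (107.8 − 24.5) = 38.0681 m
m = 13970 / 38.0681 = 367 g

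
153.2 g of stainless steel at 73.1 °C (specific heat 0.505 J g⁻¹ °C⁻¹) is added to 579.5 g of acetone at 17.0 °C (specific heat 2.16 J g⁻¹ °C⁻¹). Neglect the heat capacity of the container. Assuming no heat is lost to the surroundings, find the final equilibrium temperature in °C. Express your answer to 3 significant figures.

Heat lost by stainless steel = heat gained by acetone.
(153.2)(0.505)(73.1 − T) = (579.5)(2.16)(T − 17.0)
77.366 (73.1 − T) = 1251.72 (T − 17.0)
5655.5 − 77.366 T = 1251.72 T − 21279
26934.5 = 1329.086 T
T = 20.27 °C

T_f = 20.3 °C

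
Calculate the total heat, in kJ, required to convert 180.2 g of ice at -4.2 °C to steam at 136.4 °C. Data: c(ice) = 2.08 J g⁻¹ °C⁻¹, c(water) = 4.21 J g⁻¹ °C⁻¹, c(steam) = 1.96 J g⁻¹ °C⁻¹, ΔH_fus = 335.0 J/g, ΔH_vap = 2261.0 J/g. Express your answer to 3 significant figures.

q = 558 kJ

q1 (heat ice -4.2→0.0 °C): 180.2 × 2.08 × 4.2 = 1574 J
q2 (melt at 0 °C): 180.2 × 335.0 = 60367 J
q3 (heat water 0.0→100.0 °C): 180.2 × 4.21 × 100.0 = 75864 J
q4 (vaporize at 100 °C): 180.2 × 2261.0 = 407432 J
q5 (heat steam 100.0→136.4 °C): 180.2 × 1.96 × 36.4 = 12856 J
Total: 1574 + 60367 + 75864 + 407432 + 12856 = 558093 J = 558 kJ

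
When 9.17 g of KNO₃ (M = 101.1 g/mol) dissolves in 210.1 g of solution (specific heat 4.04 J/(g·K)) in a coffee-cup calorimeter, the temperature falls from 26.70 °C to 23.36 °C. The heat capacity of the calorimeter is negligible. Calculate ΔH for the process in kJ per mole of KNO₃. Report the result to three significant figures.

ΔH = 31.3 kJ/mol

|ΔT| = |23.36 − 26.70| = 3.34 °C
|q_surr| = (210.1 × 4.04) × 3.34 = 848.804 × 3.34 = 2835 J
n(KNO₃) = 9.17 / 101.1 = 0.09070 mol
Temperature fell, so q_rxn = +|q_surr| = 2.835 kJ
ΔH = q_rxn / n = 31.26 kJ/mol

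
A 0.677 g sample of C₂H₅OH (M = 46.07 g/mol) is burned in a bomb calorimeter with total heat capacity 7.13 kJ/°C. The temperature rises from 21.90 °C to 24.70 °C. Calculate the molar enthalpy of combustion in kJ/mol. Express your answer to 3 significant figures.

ΔH = -1360 kJ/mol

ΔT = 24.70 − 21.90 = 2.80 °C
q_cal = C_cal × ΔT = 7.13 × 2.80 = 19.964 kJ
n = 0.677 / 46.07 = 0.01470 mol
q_rxn = −q_cal = -19.964 kJ
ΔH = -19.964 / 0.01470 = -1358 kJ/mol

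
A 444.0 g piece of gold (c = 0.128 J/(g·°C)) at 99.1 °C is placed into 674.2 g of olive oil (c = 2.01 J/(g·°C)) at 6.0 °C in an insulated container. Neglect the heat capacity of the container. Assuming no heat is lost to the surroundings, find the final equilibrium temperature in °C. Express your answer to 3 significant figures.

T_f = 9.75 °C

Heat lost by gold = heat gained by olive oil.
(444.0)(0.128)(99.1 − T) = (674.2)(2.01)(T − 6.0)
56.832 (99.1 − T) = 1355.142 (T − 6.0)
5632.1 − 56.832 T = 1355.142 T − 8130.9
13763.0 = 1411.974 T
T = 9.747 °C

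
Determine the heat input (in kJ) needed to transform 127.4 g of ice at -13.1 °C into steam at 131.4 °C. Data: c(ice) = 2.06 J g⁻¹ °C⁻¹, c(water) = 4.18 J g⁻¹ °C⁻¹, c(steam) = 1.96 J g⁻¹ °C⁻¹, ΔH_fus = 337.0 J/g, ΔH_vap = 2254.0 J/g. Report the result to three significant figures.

q1 (heat ice -13.1→0.0 °C): 127.4 × 2.06 × 13.1 = 3438 J
q2 (melt at 0 °C): 127.4 × 337.0 = 42934 J
q3 (heat water 0.0→100.0 °C): 127.4 × 4.18 × 100.0 = 53253 J
q4 (vaporize at 100 °C): 127.4 × 2254.0 = 287160 J
q5 (heat steam 100.0→131.4 °C): 127.4 × 1.96 × 31.4 = 7841 J
Total: 3438 + 42934 + 53253 + 287160 + 7841 = 394626 J = 395 kJ

q = 395 kJ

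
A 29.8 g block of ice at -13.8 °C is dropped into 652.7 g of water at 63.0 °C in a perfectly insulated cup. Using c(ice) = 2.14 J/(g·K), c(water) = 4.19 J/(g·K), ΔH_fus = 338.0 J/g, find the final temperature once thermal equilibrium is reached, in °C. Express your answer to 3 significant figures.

Heat to bring ice to 0 °C and melt it: q₁ = 29.8×2.14×13.8 + 29.8×338.0 = 10952 J
Heat the water can supply cooling to 0 °C: 652.7×4.19×63.0 = 172293 J > q₁, so all ice melts.
Energy balance: 652.7×4.19×(63.0 − T) = 10952 + 29.8×4.19×(T − 0)
2734.813(63.0 − T) = 10952 + 124.862 T
172293 − 10952 = 2859.675 T
T = 161341 / 2859.675 = 56.42 °C

T_f = 56.4 °C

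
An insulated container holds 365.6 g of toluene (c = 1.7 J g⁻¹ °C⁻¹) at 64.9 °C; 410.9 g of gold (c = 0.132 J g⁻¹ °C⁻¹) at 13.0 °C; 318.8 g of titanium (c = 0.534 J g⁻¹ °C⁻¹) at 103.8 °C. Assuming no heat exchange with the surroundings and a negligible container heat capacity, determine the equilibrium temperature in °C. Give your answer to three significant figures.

Σ mᵢcᵢ(T − Tᵢ) = 0  ⇒  T = Σ mᵢcᵢTᵢ / Σ mᵢcᵢ
Σ mᵢcᵢ = 365.6×1.7 + 410.9×0.132 + 318.8×0.534 = 845.9980
Σ mᵢcᵢTᵢ = 621.52×64.9 + 54.2388×13.0 + 170.2392×103.8 = 58713
T = 58713 / 845.9980 = 69.40 °C

T_f = 69.4 °C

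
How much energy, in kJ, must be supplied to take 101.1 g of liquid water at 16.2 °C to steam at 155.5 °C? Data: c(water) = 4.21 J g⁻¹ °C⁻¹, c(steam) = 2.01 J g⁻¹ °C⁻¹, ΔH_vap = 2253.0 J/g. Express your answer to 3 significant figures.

q = 275 kJ

q1 (heat water 16.2→100.0 °C): 101.1 × 4.21 × 83.8 = 35668 J
q2 (vaporize at 100 °C): 101.1 × 2253.0 = 227778 J
q3 (heat steam 100.0→155.5 °C): 101.1 × 2.01 × 55.5 = 11278 J
Total: 35668 + 227778 + 11278 = 274724 J = 275 kJ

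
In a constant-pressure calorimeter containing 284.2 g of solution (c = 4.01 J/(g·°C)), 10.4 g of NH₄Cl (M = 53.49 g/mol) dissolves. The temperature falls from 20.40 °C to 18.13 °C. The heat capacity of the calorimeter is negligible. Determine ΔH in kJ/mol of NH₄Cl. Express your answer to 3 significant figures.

ΔH = 13.3 kJ/mol

|ΔT| = |18.13 − 20.40| = 2.27 °C
|q_surr| = (284.2 × 4.01) × 2.27 = 1139.642 × 2.27 = 2587 J
n(NH₄Cl) = 10.4 / 53.49 = 0.1944 mol
Temperature fell, so q_rxn = +|q_surr| = 2.587 kJ
ΔH = q_rxn / n = 13.31 kJ/mol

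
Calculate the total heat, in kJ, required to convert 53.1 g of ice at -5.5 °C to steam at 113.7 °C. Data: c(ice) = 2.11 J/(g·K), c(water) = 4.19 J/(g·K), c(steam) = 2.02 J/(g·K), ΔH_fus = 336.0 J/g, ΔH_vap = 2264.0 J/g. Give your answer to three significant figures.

q = 162 kJ

q1 (heat ice -5.5→0.0 °C): 53.1 × 2.11 × 5.5 = 616 J
q2 (melt at 0 °C): 53.1 × 336.0 = 17842 J
q3 (heat water 0.0→100.0 °C): 53.1 × 4.19 × 100.0 = 22249 J
q4 (vaporize at 100 °C): 53.1 × 2264.0 = 120218 J
q5 (heat steam 100.0→113.7 °C): 53.1 × 2.02 × 13.7 = 1469 J
Total: 616 + 17842 + 22249 + 120218 + 1469 = 162394 J = 162 kJ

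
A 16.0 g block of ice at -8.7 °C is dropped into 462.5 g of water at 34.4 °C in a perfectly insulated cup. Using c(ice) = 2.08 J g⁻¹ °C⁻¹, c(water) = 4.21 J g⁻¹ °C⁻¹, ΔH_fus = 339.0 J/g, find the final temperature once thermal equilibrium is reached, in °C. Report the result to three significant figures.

T_f = 30.4 °C

Heat to bring ice to 0 °C and melt it: q₁ = 16.0×2.08×8.7 + 16.0×339.0 = 5713.5 J
Heat the water can supply cooling to 0 °C: 462.5×4.21×34.4 = 66981.1 J > q₁, so all ice melts.
Energy balance: 462.5×4.21×(34.4 − T) = 5713.5 + 16.0×4.21×(T − 0)
1947.125(34.4 − T) = 5713.5 + 67.36 T
66981.1 − 5713.5 = 2014.485 T
T = 61267.6 / 2014.485 = 30.41 °C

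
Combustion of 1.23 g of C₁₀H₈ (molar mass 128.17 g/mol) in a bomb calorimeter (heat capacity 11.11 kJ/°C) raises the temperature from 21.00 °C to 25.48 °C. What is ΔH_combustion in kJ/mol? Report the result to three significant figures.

ΔH = -5190 kJ/mol

ΔT = 25.48 − 21.00 = 4.48 °C
q_cal = C_cal × ΔT = 11.11 × 4.48 = 49.7728 kJ
n = 1.23 / 128.17 = 0.009597 mol
q_rxn = −q_cal = -49.7728 kJ
ΔH = -49.7728 / 0.009597 = -5186 kJ/mol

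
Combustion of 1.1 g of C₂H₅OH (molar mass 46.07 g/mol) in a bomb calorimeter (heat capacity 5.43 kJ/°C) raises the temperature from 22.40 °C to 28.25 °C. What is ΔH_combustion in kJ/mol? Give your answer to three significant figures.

ΔH = -1330 kJ/mol

ΔT = 28.25 − 22.40 = 5.85 °C
q_cal = C_cal × ΔT = 5.43 × 5.85 = 31.7655 kJ
n = 1.1 / 46.07 = 0.02388 mol
q_rxn = −q_cal = -31.7655 kJ
ΔH = -31.7655 / 0.02388 = -1330 kJ/mol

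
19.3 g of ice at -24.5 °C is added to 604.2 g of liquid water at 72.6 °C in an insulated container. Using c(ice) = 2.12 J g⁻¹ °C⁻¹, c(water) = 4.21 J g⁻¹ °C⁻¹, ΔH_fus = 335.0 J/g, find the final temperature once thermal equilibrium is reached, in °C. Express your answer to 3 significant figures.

Heat to bring ice to 0 °C and melt it: q₁ = 19.3×2.12×24.5 + 19.3×335.0 = 7467.9 J
Heat the water can supply cooling to 0 °C: 604.2×4.21×72.6 = 184671 J > q₁, so all ice melts.
Energy balance: 604.2×4.21×(72.6 − T) = 7467.9 + 19.3×4.21×(T − 0)
2543.682(72.6 − T) = 7467.9 + 81.253 T
184671 − 7467.9 = 2624.935 T
T = 177203.1 / 2624.935 = 67.51 °C

T_f = 67.5 °C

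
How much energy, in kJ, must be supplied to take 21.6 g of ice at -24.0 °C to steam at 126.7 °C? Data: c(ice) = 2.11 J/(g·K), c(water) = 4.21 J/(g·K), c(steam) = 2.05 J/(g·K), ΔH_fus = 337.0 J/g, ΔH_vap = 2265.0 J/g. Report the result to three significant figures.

q1 (heat ice -24.0→0.0 °C): 21.6 × 2.11 × 24.0 = 1094 J
q2 (melt at 0 °C): 21.6 × 337.0 = 7279 J
q3 (heat water 0.0→100.0 °C): 21.6 × 4.21 × 100.0 = 9094 J
q4 (vaporize at 100 °C): 21.6 × 2265.0 = 48924 J
q5 (heat steam 100.0→126.7 °C): 21.6 × 2.05 × 26.7 = 1182 J
Total: 1094 + 7279 + 9094 + 48924 + 1182 = 67573 J = 67.6 kJ

q = 67.6 kJ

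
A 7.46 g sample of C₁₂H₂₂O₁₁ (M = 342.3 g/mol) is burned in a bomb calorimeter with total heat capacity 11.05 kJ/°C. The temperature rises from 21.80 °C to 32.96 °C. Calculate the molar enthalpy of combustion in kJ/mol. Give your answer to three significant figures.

ΔT = 32.96 − 21.80 = 11.16 °C
q_cal = C_cal × ΔT = 11.05 × 11.16 = 123.318 kJ
n = 7.46 / 342.3 = 0.02179 mol
q_rxn = −q_cal = -123.318 kJ
ΔH = -123.318 / 0.02179 = -5659 kJ/mol

ΔH = -5660 kJ/mol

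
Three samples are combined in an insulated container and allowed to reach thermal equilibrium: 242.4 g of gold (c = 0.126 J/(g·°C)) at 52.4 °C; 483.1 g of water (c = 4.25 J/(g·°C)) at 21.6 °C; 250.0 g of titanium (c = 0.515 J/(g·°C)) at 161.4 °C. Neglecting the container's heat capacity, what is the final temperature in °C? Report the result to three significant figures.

T_f = 30.2 °C

Σ mᵢcᵢ(T − Tᵢ) = 0  ⇒  T = Σ mᵢcᵢTᵢ / Σ mᵢcᵢ
Σ mᵢcᵢ = 242.4×0.126 + 483.1×4.25 + 250.0×0.515 = 2212.4674
Σ mᵢcᵢTᵢ = 30.5424×52.4 + 2053.175×21.6 + 128.75×161.4 = 66729
T = 66729 / 2212.4674 = 30.16 °C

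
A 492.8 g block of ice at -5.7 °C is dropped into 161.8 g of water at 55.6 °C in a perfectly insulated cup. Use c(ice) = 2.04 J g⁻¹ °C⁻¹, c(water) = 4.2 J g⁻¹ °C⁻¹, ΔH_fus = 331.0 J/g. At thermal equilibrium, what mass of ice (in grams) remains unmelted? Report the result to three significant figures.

Heat to warm all ice to 0 °C: 492.8×2.04×5.7 = 5730.3 J
Heat released by water cooling to 0 °C: 161.8×4.2×55.6 = 37784 J
37784 J < 5730.3 + 492.8×331.0 = 168847.1 J, so not all ice melts; final T = 0 °C.
Heat left for melting: 37784 − 5730.3 = 32053.7 J
Mass melted = 32053.7 / 331.0 = 96.84 g
Ice remaining = 492.8 − 96.84 = 395.96 g

m_ice remaining = 396 g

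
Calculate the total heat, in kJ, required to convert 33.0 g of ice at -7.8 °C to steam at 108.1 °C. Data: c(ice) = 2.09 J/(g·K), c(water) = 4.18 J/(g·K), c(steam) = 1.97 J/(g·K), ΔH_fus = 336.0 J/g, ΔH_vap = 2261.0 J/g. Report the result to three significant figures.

q1 (heat ice -7.8→0.0 °C): 33.0 × 2.09 × 7.8 = 538 J
q2 (melt at 0 °C): 33.0 × 336.0 = 11088 J
q3 (heat water 0.0→100.0 °C): 33.0 × 4.18 × 100.0 = 13794 J
q4 (vaporize at 100 °C): 33.0 × 2261.0 = 74613 J
q5 (heat steam 100.0→108.1 °C): 33.0 × 1.97 × 8.1 = 527 J
Total: 538 + 11088 + 13794 + 74613 + 527 = 100560 J = 101 kJ

q = 101 kJ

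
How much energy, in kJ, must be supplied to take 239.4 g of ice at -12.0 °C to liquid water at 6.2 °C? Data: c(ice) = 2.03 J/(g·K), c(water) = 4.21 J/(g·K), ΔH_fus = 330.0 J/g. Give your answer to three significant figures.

q = 91.1 kJ

q1 (heat ice -12.0→0.0 °C): 239.4 × 2.03 × 12.0 = 5832 J
q2 (melt at 0 °C): 239.4 × 330.0 = 79002 J
q3 (heat water 0.0→6.2 °C): 239.4 × 4.21 × 6.2 = 6249 J
Total: 5832 + 79002 + 6249 = 91083 J = 91.1 kJ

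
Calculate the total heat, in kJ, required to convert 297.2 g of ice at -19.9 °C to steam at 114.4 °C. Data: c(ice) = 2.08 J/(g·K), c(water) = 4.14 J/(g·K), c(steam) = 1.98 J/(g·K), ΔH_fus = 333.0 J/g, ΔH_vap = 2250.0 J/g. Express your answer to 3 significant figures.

q = 911 kJ

q1 (heat ice -19.9→0.0 °C): 297.2 × 2.08 × 19.9 = 12302 J
q2 (melt at 0 °C): 297.2 × 333.0 = 98968 J
q3 (heat water 0.0→100.0 °C): 297.2 × 4.14 × 100.0 = 123041 J
q4 (vaporize at 100 °C): 297.2 × 2250.0 = 668700 J
q5 (heat steam 100.0→114.4 °C): 297.2 × 1.98 × 14.4 = 8474 J
Total: 12302 + 98968 + 123041 + 668700 + 8474 = 911485 J = 911 kJ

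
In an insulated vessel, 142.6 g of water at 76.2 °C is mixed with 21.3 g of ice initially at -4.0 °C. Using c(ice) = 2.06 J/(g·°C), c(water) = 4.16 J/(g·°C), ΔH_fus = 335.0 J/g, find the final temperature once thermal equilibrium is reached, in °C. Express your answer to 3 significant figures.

Heat to bring ice to 0 °C and melt it: q₁ = 21.3×2.06×4.0 + 21.3×335.0 = 7311.0 J
Heat the water can supply cooling to 0 °C: 142.6×4.16×76.2 = 45203.1 J > q₁, so all ice melts.
Energy balance: 142.6×4.16×(76.2 − T) = 7311.0 + 21.3×4.16×(T − 0)
593.216(76.2 − T) = 7311.0 + 88.608 T
45203.1 − 7311.0 = 681.824 T
T = 37892.1 / 681.824 = 55.57 °C

T_f = 55.6 °C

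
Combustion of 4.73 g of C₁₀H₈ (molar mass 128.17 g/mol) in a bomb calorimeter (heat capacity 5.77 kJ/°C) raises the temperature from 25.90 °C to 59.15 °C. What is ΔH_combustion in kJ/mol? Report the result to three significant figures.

ΔH = -5200 kJ/mol

ΔT = 59.15 − 25.90 = 33.25 °C
q_cal = C_cal × ΔT = 5.77 × 33.25 = 191.8525 kJ
n = 4.73 / 128.17 = 0.03690 mol
q_rxn = −q_cal = -191.8525 kJ
ΔH = -191.8525 / 0.03690 = -5199 kJ/mol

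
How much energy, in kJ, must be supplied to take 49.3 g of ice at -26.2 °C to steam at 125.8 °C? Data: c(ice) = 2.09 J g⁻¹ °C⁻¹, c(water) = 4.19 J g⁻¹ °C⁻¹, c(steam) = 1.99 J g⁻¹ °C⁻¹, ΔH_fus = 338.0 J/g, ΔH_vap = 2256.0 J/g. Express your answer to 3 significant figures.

q = 154 kJ

q1 (heat ice -26.2→0.0 °C): 49.3 × 2.09 × 26.2 = 2700 J
q2 (melt at 0 °C): 49.3 × 338.0 = 16663 J
q3 (heat water 0.0→100.0 °C): 49.3 × 4.19 × 100.0 = 20657 J
q4 (vaporize at 100 °C): 49.3 × 2256.0 = 111221 J
q5 (heat steam 100.0→125.8 °C): 49.3 × 1.99 × 25.8 = 2531 J
Total: 2700 + 16663 + 20657 + 111221 + 2531 = 153772 J = 154 kJ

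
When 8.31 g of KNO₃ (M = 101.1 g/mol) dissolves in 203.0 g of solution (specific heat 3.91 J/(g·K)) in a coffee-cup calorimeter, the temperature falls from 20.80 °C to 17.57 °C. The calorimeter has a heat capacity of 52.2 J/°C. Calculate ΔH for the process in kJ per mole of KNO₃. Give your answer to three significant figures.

|ΔT| = |17.57 − 20.80| = 3.23 °C
|q_surr| = (203.0 × 3.91 + 52.2) × 3.23 = 845.93 × 3.23 = 2732 J
n(KNO₃) = 8.31 / 101.1 = 0.08220 mol
Temperature fell, so q_rxn = +|q_surr| = 2.732 kJ
ΔH = q_rxn / n = 33.24 kJ/mol

ΔH = 33.2 kJ/mol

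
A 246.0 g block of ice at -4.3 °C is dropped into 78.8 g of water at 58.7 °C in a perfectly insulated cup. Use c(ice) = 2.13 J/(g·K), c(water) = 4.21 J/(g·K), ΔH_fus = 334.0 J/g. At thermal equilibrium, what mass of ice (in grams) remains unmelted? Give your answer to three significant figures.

m_ice remaining = 194 g

Heat to warm all ice to 0 °C: 246.0×2.13×4.3 = 2253.1 J
Heat released by water cooling to 0 °C: 78.8×4.21×58.7 = 19474 J
19474 J < 2253.1 + 246.0×334.0 = 84417.1 J, so not all ice melts; final T = 0 °C.
Heat left for melting: 19474 − 2253.1 = 17220.9 J
Mass melted = 17220.9 / 334.0 = 51.56 g
Ice remaining = 246.0 − 51.56 = 194.44 g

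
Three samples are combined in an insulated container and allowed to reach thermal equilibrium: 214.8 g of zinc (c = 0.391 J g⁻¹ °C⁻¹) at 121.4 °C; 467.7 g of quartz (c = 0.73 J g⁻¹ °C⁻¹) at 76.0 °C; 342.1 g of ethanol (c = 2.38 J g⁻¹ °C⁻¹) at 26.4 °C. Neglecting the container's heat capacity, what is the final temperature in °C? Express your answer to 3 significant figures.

T_f = 46.5 °C

Σ mᵢcᵢ(T − Tᵢ) = 0  ⇒  T = Σ mᵢcᵢTᵢ / Σ mᵢcᵢ
Σ mᵢcᵢ = 214.8×0.391 + 467.7×0.73 + 342.1×2.38 = 1239.6058
Σ mᵢcᵢTᵢ = 83.9868×121.4 + 341.421×76.0 + 814.198×26.4 = 57639
T = 57639 / 1239.6058 = 46.50 °C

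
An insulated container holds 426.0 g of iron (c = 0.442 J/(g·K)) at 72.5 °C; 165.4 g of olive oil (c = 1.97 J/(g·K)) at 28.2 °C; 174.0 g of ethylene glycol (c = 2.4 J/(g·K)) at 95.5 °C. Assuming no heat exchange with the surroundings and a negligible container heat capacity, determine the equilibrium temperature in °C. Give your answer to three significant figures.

Σ mᵢcᵢ(T − Tᵢ) = 0  ⇒  T = Σ mᵢcᵢTᵢ / Σ mᵢcᵢ
Σ mᵢcᵢ = 426.0×0.442 + 165.4×1.97 + 174.0×2.4 = 931.730
Σ mᵢcᵢTᵢ = 188.292×72.5 + 325.838×28.2 + 417.6×95.5 = 62721
T = 62721 / 931.730 = 67.32 °C

T_f = 67.3 °C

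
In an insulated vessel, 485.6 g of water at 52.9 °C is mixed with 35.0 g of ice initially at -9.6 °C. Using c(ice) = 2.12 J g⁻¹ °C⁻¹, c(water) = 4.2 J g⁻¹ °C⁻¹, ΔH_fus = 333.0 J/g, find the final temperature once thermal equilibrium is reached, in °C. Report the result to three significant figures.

T_f = 43.7 °C

Heat to bring ice to 0 °C and melt it: q₁ = 35.0×2.12×9.6 + 35.0×333.0 = 12367 J
Heat the water can supply cooling to 0 °C: 485.6×4.2×52.9 = 107891 J > q₁, so all ice melts.
Energy balance: 485.6×4.2×(52.9 − T) = 12367 + 35.0×4.2×(T − 0)
2039.52(52.9 − T) = 12367 + 147 T
107891 − 12367 = 2186.52 T
T = 95524 / 2186.52 = 43.69 °C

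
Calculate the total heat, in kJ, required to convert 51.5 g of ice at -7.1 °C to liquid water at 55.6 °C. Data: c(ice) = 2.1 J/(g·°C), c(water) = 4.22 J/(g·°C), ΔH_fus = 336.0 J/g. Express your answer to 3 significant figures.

q = 30.2 kJ

q1 (heat ice -7.1→0.0 °C): 51.5 × 2.1 × 7.1 = 768 J
q2 (melt at 0 °C): 51.5 × 336.0 = 17304 J
q3 (heat water 0.0→55.6 °C): 51.5 × 4.22 × 55.6 = 12084 J
Total: 768 + 17304 + 12084 = 30156 J = 30.2 kJ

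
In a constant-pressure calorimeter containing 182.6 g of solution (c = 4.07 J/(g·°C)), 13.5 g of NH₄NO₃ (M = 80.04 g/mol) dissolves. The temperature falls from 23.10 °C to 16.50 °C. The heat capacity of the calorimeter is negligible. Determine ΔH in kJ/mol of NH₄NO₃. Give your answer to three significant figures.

ΔH = 29.1 kJ/mol

|ΔT| = |16.50 − 23.10| = 6.60 °C
|q_surr| = (182.6 × 4.07) × 6.60 = 743.182 × 6.60 = 4905 J
n(NH₄NO₃) = 13.5 / 80.04 = 0.1687 mol
Temperature fell, so q_rxn = +|q_surr| = 4.905 kJ
ΔH = q_rxn / n = 29.08 kJ/mol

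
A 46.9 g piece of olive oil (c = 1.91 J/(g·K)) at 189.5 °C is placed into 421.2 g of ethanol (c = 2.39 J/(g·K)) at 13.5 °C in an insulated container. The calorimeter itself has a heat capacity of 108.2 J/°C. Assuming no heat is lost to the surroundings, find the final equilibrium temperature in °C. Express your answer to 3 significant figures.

Heat lost by olive oil = heat gained by ethanol + calorimeter.
(46.9)(1.91)(189.5 − T) = [(421.2)(2.39) + 108.2](T − 13.5)
89.579 (189.5 − T) = 1114.868 (T − 13.5)
16975 − 89.579 T = 1114.868 T − 15051
32026 = 1204.447 T
T = 26.59 °C

T_f = 26.6 °C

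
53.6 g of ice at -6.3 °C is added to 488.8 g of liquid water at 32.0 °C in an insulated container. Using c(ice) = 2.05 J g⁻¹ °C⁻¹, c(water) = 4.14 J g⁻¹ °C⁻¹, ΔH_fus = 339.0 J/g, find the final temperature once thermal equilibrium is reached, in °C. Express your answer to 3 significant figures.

Heat to bring ice to 0 °C and melt it: q₁ = 53.6×2.05×6.3 + 53.6×339.0 = 18863 J
Heat the water can supply cooling to 0 °C: 488.8×4.14×32.0 = 64756.2 J > q₁, so all ice melts.
Energy balance: 488.8×4.14×(32.0 − T) = 18863 + 53.6×4.14×(T − 0)
2023.632(32.0 − T) = 18863 + 221.904 T
64756.2 − 18863 = 2245.536 T
T = 45893.2 / 2245.536 = 20.44 °C

T_f = 20.4 °C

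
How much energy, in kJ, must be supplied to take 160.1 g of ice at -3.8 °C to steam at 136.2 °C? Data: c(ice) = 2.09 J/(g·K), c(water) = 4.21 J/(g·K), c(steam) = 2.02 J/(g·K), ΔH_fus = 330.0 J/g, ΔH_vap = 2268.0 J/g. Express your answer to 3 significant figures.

q = 496 kJ

q1 (heat ice -3.8→0.0 °C): 160.1 × 2.09 × 3.8 = 1272 J
q2 (melt at 0 °C): 160.1 × 330.0 = 52833 J
q3 (heat water 0.0→100.0 °C): 160.1 × 4.21 × 100.0 = 67402 J
q4 (vaporize at 100 °C): 160.1 × 2268.0 = 363107 J
q5 (heat steam 100.0→136.2 °C): 160.1 × 2.02 × 36.2 = 11707 J
Total: 1272 + 52833 + 67402 + 363107 + 11707 = 496321 J = 496 kJ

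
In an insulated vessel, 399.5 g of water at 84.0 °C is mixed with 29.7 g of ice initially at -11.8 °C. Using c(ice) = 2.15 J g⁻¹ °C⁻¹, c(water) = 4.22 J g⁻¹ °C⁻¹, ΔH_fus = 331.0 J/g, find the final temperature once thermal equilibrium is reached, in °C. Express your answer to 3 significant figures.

Heat to bring ice to 0 °C and melt it: q₁ = 29.7×2.15×11.8 + 29.7×331.0 = 10584 J
Heat the water can supply cooling to 0 °C: 399.5×4.22×84.0 = 141615 J > q₁, so all ice melts.
Energy balance: 399.5×4.22×(84.0 − T) = 10584 + 29.7×4.22×(T − 0)
1685.89(84.0 − T) = 10584 + 125.334 T
141615 − 10584 = 1811.224 T
T = 131031 / 1811.224 = 72.34 °C

T_f = 72.3 °C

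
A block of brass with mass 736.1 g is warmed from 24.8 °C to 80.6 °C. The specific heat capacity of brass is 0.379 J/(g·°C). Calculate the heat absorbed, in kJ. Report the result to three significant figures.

q = 15.6 kJ

q = m c ΔT = 736.1 × 0.379 × (80.6 − 24.8)
q = 736.1 × 0.379 × 55.8 = 15570 J = 15.6 kJ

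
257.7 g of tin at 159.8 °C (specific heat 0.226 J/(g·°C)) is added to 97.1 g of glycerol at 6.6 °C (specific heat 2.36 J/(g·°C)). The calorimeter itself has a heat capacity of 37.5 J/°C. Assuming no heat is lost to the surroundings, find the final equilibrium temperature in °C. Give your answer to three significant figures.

Heat lost by tin = heat gained by glycerol + calorimeter.
(257.7)(0.226)(159.8 − T) = [(97.1)(2.36) + 37.5](T − 6.6)
58.2402 (159.8 − T) = 266.656 (T − 6.6)
9306.8 − 58.2402 T = 266.656 T − 1759.9
11066.7 = 324.8962 T
T = 34.06 °C

T_f = 34.1 °C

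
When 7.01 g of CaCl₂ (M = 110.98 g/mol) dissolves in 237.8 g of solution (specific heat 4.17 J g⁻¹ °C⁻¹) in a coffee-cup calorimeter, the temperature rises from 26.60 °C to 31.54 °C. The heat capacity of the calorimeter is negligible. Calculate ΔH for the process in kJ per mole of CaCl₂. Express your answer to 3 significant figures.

ΔH = -77.6 kJ/mol

|ΔT| = |31.54 − 26.60| = 4.94 °C
|q_surr| = (237.8 × 4.17) × 4.94 = 991.626 × 4.94 = 4899 J
n(CaCl₂) = 7.01 / 110.98 = 0.06316 mol
Temperature rose, so q_rxn = −|q_surr| = -4.899 kJ
ΔH = q_rxn / n = -77.56 kJ/mol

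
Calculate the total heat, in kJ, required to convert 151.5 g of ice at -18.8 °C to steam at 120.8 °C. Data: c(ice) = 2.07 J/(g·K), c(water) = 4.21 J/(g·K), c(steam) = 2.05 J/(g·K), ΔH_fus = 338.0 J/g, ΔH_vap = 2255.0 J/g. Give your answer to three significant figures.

q = 469 kJ

q1 (heat ice -18.8→0.0 °C): 151.5 × 2.07 × 18.8 = 5896 J
q2 (melt at 0 °C): 151.5 × 338.0 = 51207 J
q3 (heat water 0.0→100.0 °C): 151.5 × 4.21 × 100.0 = 63782 J
q4 (vaporize at 100 °C): 151.5 × 2255.0 = 341633 J
q5 (heat steam 100.0→120.8 °C): 151.5 × 2.05 × 20.8 = 6460 J
Total: 5896 + 51207 + 63782 + 341633 + 6460 = 468978 J = 469 kJ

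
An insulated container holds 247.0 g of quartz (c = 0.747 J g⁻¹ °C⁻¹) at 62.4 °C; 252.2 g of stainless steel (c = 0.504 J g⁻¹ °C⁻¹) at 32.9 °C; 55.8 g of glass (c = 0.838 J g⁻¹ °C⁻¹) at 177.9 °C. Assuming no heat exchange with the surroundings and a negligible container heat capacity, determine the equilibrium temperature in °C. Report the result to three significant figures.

Σ mᵢcᵢ(T − Tᵢ) = 0  ⇒  T = Σ mᵢcᵢTᵢ / Σ mᵢcᵢ
Σ mᵢcᵢ = 247.0×0.747 + 252.2×0.504 + 55.8×0.838 = 358.3782
Σ mᵢcᵢTᵢ = 184.509×62.4 + 127.1088×32.9 + 46.7604×177.9 = 24014
T = 24014 / 358.3782 = 67.01 °C

T_f = 67.0 °C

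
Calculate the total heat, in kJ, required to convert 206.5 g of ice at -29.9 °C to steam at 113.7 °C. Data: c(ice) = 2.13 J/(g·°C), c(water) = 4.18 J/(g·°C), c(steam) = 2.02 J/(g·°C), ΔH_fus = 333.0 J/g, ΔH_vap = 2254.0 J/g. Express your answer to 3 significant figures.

q1 (heat ice -29.9→0.0 °C): 206.5 × 2.13 × 29.9 = 13151 J
q2 (melt at 0 °C): 206.5 × 333.0 = 68765 J
q3 (heat water 0.0→100.0 °C): 206.5 × 4.18 × 100.0 = 86317 J
q4 (vaporize at 100 °C): 206.5 × 2254.0 = 465451 J
q5 (heat steam 100.0→113.7 °C): 206.5 × 2.02 × 13.7 = 5715 J
Total: 13151 + 68765 + 86317 + 465451 + 5715 = 639399 J = 639 kJ

q = 639 kJ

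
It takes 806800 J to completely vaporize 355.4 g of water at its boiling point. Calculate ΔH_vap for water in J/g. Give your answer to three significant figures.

ΔH_vap = q / m = 806800 / 355.4 = 2270 J/g

ΔH_vap = 2270 J/g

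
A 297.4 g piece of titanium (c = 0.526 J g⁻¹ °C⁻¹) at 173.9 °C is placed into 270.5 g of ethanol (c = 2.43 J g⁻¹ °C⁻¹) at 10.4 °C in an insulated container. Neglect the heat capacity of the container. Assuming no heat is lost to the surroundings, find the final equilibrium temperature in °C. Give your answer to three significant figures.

Heat lost by titanium = heat gained by ethanol.
(297.4)(0.526)(173.9 − T) = (270.5)(2.43)(T − 10.4)
156.4324 (173.9 − T) = 657.315 (T − 10.4)
27204 − 156.4324 T = 657.315 T − 6836.1
34040.1 = 813.7474 T
T = 41.83 °C

T_f = 41.8 °C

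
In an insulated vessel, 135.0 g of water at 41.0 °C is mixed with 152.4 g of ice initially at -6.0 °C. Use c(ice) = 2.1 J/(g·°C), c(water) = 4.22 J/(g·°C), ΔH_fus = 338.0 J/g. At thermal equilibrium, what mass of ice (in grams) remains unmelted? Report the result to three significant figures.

m_ice remaining = 89.0 g

Heat to warm all ice to 0 °C: 152.4×2.1×6.0 = 1920.2 J
Heat released by water cooling to 0 °C: 135.0×4.22×41.0 = 23358 J
23358 J < 1920.2 + 152.4×338.0 = 53431.4 J, so not all ice melts; final T = 0 °C.
Heat left for melting: 23358 − 1920.2 = 21437.8 J
Mass melted = 21437.8 / 338.0 = 63.43 g
Ice remaining = 152.4 − 63.43 = 88.97 g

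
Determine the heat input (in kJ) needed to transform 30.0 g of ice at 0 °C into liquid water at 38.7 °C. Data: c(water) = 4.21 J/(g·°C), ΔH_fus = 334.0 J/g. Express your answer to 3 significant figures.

q1 (melt at 0 °C): 30.0 × 334.0 = 10020 J
q2 (heat water 0.0→38.7 °C): 30.0 × 4.21 × 38.7 = 4888 J
Total: 10020 + 4888 = 14908 J = 14.9 kJ

q = 14.9 kJ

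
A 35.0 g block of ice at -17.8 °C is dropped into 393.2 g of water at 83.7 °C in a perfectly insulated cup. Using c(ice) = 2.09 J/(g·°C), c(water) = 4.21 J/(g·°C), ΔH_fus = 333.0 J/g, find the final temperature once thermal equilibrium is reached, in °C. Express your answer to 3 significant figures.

Heat to bring ice to 0 °C and melt it: q₁ = 35.0×2.09×17.8 + 35.0×333.0 = 12957 J
Heat the water can supply cooling to 0 °C: 393.2×4.21×83.7 = 138555 J > q₁, so all ice melts.
Energy balance: 393.2×4.21×(83.7 − T) = 12957 + 35.0×4.21×(T − 0)
1655.372(83.7 − T) = 12957 + 147.35 T
138555 − 12957 = 1802.722 T
T = 125598 / 1802.722 = 69.67 °C

T_f = 69.7 °C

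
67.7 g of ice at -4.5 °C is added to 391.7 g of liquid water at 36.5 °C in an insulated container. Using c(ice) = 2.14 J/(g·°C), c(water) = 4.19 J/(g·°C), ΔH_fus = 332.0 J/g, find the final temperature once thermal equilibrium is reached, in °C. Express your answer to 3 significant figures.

T_f = 19.1 °C

Heat to bring ice to 0 °C and melt it: q₁ = 67.7×2.14×4.5 + 67.7×332.0 = 23128 J
Heat the water can supply cooling to 0 °C: 391.7×4.19×36.5 = 59904.6 J > q₁, so all ice melts.
Energy balance: 391.7×4.19×(36.5 − T) = 23128 + 67.7×4.19×(T − 0)
1641.223(36.5 − T) = 23128 + 283.663 T
59904.6 − 23128 = 1924.886 T
T = 36776.6 / 1924.886 = 19.11 °C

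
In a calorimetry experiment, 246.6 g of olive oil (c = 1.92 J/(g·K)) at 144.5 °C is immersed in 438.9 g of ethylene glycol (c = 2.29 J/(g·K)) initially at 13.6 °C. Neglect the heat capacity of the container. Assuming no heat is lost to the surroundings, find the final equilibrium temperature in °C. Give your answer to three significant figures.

Heat lost by olive oil = heat gained by ethylene glycol.
(246.6)(1.92)(144.5 − T) = (438.9)(2.29)(T − 13.6)
473.472 (144.5 − T) = 1005.081 (T − 13.6)
68417 − 473.472 T = 1005.081 T − 13669
82086 = 1478.553 T
T = 55.52 °C

T_f = 55.5 °C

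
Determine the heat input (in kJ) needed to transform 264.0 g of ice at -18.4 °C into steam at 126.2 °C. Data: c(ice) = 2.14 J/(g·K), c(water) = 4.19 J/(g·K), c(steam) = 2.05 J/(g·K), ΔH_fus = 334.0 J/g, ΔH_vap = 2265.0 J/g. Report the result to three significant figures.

q = 821 kJ

q1 (heat ice -18.4→0.0 °C): 264.0 × 2.14 × 18.4 = 10395 J
q2 (melt at 0 °C): 264.0 × 334.0 = 88176 J
q3 (heat water 0.0→100.0 °C): 264.0 × 4.19 × 100.0 = 110616 J
q4 (vaporize at 100 °C): 264.0 × 2265.0 = 597960 J
q5 (heat steam 100.0→126.2 °C): 264.0 × 2.05 × 26.2 = 14179 J
Total: 10395 + 88176 + 110616 + 597960 + 14179 = 821326 J = 821 kJ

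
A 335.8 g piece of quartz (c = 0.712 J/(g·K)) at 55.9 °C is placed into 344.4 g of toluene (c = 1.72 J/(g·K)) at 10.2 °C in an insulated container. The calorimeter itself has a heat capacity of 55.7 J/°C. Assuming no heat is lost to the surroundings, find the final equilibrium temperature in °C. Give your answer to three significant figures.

T_f = 22.5 °C

Heat lost by quartz = heat gained by toluene + calorimeter.
(335.8)(0.712)(55.9 − T) = [(344.4)(1.72) + 55.7](T − 10.2)
239.0896 (55.9 − T) = 648.068 (T − 10.2)
13365 − 239.0896 T = 648.068 T − 6610.3
19975.3 = 887.1576 T
T = 22.52 °C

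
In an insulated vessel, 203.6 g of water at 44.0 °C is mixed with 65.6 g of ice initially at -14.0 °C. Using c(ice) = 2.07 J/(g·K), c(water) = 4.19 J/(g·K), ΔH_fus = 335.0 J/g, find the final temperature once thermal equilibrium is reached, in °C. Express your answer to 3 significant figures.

T_f = 12.1 °C

Heat to bring ice to 0 °C and melt it: q₁ = 65.6×2.07×14.0 + 65.6×335.0 = 23877 J
Heat the water can supply cooling to 0 °C: 203.6×4.19×44.0 = 37535.7 J > q₁, so all ice melts.
Energy balance: 203.6×4.19×(44.0 − T) = 23877 + 65.6×4.19×(T − 0)
853.084(44.0 − T) = 23877 + 274.864 T
37535.7 − 23877 = 1127.948 T
T = 13658.7 / 1127.948 = 12.11 °C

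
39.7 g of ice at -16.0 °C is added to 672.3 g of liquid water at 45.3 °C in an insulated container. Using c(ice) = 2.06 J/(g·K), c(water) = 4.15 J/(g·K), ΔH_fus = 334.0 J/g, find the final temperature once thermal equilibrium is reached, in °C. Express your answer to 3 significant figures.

T_f = 37.8 °C

Heat to bring ice to 0 °C and melt it: q₁ = 39.7×2.06×16.0 + 39.7×334.0 = 14568 J
Heat the water can supply cooling to 0 °C: 672.3×4.15×45.3 = 126389 J > q₁, so all ice melts.
Energy balance: 672.3×4.15×(45.3 − T) = 14568 + 39.7×4.15×(T − 0)
2790.045(45.3 − T) = 14568 + 164.755 T
126389 − 14568 = 2954.800 T
T = 111821 / 2954.800 = 37.84 °C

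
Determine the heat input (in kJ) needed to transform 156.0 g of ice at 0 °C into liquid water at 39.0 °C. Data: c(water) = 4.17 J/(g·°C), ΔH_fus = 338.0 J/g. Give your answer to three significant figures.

q = 78.1 kJ

q1 (melt at 0 °C): 156.0 × 338.0 = 52728 J
q2 (heat water 0.0→39.0 °C): 156.0 × 4.17 × 39.0 = 25370 J
Total: 52728 + 25370 = 78098 J = 78.1 kJ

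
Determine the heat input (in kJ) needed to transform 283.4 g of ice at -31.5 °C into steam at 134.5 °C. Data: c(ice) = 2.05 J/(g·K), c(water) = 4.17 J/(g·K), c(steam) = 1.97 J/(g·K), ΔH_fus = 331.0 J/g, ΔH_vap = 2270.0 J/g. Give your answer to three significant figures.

q1 (heat ice -31.5→0.0 °C): 283.4 × 2.05 × 31.5 = 18301 J
q2 (melt at 0 °C): 283.4 × 331.0 = 93805 J
q3 (heat water 0.0→100.0 °C): 283.4 × 4.17 × 100.0 = 118178 J
q4 (vaporize at 100 °C): 283.4 × 2270.0 = 643318 J
q5 (heat steam 100.0→134.5 °C): 283.4 × 1.97 × 34.5 = 19261 J
Total: 18301 + 93805 + 118178 + 643318 + 19261 = 892863 J = 893 kJ

q = 893 kJ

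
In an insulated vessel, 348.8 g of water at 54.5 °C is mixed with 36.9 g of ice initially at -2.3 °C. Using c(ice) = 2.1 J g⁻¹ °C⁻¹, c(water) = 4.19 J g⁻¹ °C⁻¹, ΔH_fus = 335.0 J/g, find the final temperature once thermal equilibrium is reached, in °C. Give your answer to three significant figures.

Heat to bring ice to 0 °C and melt it: q₁ = 36.9×2.1×2.3 + 36.9×335.0 = 12540 J
Heat the water can supply cooling to 0 °C: 348.8×4.19×54.5 = 79650.2 J > q₁, so all ice melts.
Energy balance: 348.8×4.19×(54.5 − T) = 12540 + 36.9×4.19×(T − 0)
1461.472(54.5 − T) = 12540 + 154.611 T
79650.2 − 12540 = 1616.083 T
T = 67110.2 / 1616.083 = 41.53 °C

T_f = 41.5 °C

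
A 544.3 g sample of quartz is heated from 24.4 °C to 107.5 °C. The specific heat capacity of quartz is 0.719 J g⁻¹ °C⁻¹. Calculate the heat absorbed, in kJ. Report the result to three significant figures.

q = 32.5 kJ

q = m c ΔT = 544.3 × 0.719 × (107.5 − 24.4)
q = 544.3 × 0.719 × 83.1 = 32520 J = 32.5 kJ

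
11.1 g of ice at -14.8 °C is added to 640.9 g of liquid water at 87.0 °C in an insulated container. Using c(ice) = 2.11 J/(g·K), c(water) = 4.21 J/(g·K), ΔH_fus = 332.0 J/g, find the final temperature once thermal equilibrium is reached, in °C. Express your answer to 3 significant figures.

T_f = 84.1 °C

Heat to bring ice to 0 °C and melt it: q₁ = 11.1×2.11×14.8 + 11.1×332.0 = 4031.83 J
Heat the water can supply cooling to 0 °C: 640.9×4.21×87.0 = 234742.4 J > q₁, so all ice melts.
Energy balance: 640.9×4.21×(87.0 − T) = 4031.83 + 11.1×4.21×(T − 0)
2698.189(87.0 − T) = 4031.83 + 46.731 T
234742.4 − 4031.83 = 2744.920 T
T = 230710.57 / 2744.920 = 84.05 °C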